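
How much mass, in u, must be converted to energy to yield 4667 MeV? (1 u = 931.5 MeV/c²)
m = E/c² = 5.01 u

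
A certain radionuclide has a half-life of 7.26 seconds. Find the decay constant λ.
λ = ln(2)/t½ = 0.09547 second⁻¹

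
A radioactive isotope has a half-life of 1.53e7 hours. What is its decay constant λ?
λ = ln(2)/t½ = 4.53e-8 hour⁻¹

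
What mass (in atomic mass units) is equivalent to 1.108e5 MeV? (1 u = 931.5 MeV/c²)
m = E/c² = 118.9 u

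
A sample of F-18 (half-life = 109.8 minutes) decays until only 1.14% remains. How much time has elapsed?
t = t½ × log₂(N₀/N) = 708.7 minutes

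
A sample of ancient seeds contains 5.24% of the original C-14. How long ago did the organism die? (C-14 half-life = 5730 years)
Age = t½ × log₂(1/ratio) = 24380 years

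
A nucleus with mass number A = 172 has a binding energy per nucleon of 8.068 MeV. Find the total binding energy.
B.E. = 8.068 × 172 = 1388 MeV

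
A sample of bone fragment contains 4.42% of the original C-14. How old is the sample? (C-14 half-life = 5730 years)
Age = t½ × log₂(1/ratio) = 25780 years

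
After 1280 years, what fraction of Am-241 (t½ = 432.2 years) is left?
N/N₀ = (1/2)^(t/t½) = 0.1284 = 12.8%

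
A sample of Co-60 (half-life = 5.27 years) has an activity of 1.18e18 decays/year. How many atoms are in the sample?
N = A/λ = 8.972e18 atoms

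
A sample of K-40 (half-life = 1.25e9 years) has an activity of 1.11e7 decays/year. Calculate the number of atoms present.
N = A/λ = 2.002e16 atoms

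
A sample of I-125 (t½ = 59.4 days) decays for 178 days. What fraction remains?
N/N₀ = (1/2)^(t/t½) = 0.1253 = 12.5%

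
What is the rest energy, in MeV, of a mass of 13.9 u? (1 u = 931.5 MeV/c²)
E = mc² = 12950 MeV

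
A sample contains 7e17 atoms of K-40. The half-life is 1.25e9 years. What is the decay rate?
A = λN = 3.882e8 decays/year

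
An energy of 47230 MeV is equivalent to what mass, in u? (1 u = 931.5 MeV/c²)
m = E/c² = 50.7 u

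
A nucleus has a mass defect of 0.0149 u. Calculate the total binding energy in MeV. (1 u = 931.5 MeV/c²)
B.E. = Δm × 931.5 = 13.88 MeV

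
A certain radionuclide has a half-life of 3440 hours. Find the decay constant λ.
λ = ln(2)/t½ = 2.015e-4 hour⁻¹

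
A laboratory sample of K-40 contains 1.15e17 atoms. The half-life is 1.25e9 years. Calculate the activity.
A = λN = 6.377e7 decays/year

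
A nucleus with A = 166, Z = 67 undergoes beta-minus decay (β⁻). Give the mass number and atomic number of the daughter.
Daughter: A = 166, Z = 68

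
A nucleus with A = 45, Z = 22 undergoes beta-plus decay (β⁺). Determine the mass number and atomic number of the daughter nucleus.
Daughter: A = 45, Z = 21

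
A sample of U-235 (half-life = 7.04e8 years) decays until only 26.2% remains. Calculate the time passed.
t = t½ × log₂(N₀/N) = 1.36e9 years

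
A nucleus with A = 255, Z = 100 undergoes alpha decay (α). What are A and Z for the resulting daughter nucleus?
Daughter: A = 251, Z = 98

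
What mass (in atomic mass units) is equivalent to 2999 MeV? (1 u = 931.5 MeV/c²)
m = E/c² = 3.22 u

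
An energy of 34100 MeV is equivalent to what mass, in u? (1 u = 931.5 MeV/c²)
m = E/c² = 36.61 u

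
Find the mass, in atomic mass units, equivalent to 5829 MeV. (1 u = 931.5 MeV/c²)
m = E/c² = 6.258 u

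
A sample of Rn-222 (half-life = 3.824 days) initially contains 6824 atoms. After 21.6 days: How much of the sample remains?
N = N₀(1/2)^(t/t½) = 136 atoms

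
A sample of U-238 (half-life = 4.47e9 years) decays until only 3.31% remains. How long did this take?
t = t½ × log₂(N₀/N) = 2.198e10 years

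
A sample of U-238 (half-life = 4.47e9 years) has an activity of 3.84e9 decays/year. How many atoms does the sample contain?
N = A/λ = 2.476e19 atoms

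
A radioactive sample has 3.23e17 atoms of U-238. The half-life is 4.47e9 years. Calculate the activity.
A = λN = 5.009e7 decays/year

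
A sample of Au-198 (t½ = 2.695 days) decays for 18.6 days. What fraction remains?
N/N₀ = (1/2)^(t/t½) = 0.008364 = 0.836%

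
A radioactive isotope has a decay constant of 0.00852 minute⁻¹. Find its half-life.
t½ = ln(2)/λ = 81.36 minutes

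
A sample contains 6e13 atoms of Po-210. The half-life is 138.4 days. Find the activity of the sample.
A = λN = 3.005e11 decays/day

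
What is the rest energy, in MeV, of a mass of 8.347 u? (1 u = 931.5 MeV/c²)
E = mc² = 7775 MeV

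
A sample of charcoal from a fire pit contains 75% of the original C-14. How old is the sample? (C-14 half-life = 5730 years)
Age = t½ × log₂(1/ratio) = 2378 years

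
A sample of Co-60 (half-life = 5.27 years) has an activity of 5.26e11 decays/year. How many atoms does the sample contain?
N = A/λ = 3.999e12 atoms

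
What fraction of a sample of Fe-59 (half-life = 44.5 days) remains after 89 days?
N/N₀ = (1/2)^(t/t½) = 0.25 = 25%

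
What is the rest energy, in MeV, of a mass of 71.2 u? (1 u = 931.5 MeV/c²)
E = mc² = 66320 MeV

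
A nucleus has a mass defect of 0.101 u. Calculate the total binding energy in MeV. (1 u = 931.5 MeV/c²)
B.E. = Δm × 931.5 = 94.08 MeV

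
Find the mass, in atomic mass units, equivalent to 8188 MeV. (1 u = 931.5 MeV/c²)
m = E/c² = 8.79 u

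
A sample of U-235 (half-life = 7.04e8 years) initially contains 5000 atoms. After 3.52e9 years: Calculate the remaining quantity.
N = N₀(1/2)^(t/t½) = 156.2 atoms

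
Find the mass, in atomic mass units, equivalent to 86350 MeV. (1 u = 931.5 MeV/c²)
m = E/c² = 92.7 u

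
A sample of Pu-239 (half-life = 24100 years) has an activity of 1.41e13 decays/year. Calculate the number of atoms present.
N = A/λ = 4.902e17 atoms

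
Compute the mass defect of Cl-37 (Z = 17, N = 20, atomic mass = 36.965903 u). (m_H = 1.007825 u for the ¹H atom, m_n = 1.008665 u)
Δm = Z·m_H + N·m_n − M = 0.3404 u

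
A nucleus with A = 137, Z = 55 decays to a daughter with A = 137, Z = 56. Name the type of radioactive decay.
ΔA = 0, ΔZ = +1 ⇒ beta-minus decay (β⁻)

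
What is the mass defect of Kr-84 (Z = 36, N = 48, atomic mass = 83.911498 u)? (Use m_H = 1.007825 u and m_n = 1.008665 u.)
Δm = Z·m_H + N·m_n − M = 0.7861 u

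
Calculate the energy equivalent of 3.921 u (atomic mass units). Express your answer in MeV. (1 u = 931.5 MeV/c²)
E = mc² = 3652 MeV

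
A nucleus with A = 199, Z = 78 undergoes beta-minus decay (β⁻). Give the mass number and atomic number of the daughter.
Daughter: A = 199, Z = 79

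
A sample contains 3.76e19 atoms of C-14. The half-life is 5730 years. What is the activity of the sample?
A = λN = 4.548e15 decays/year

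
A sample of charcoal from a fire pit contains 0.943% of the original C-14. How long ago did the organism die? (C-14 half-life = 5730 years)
Age = t½ × log₂(1/ratio) = 38550 years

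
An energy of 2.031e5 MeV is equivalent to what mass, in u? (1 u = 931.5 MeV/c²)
m = E/c² = 218 u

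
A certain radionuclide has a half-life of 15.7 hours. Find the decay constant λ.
λ = ln(2)/t½ = 0.04415 hour⁻¹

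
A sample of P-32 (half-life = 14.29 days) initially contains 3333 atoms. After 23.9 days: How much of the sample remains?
N = N₀(1/2)^(t/t½) = 1046 atoms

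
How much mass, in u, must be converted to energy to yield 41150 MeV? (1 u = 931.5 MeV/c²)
m = E/c² = 44.18 u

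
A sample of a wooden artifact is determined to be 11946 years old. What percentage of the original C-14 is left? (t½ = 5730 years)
N/N₀ = (1/2)^(t/t½) = 0.2357 = 23.6%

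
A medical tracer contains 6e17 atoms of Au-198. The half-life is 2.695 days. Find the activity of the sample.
A = λN = 1.543e17 decays/day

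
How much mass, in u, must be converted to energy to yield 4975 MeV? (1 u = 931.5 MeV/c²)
m = E/c² = 5.341 u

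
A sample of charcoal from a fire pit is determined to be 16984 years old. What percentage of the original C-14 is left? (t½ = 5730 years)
N/N₀ = (1/2)^(t/t½) = 0.1282 = 12.8%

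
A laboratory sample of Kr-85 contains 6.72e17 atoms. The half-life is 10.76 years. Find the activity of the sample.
A = λN = 4.329e16 decays/year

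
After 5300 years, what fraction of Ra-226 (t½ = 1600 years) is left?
N/N₀ = (1/2)^(t/t½) = 0.1007 = 10.1%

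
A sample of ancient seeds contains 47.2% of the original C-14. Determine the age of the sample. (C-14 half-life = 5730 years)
Age = t½ × log₂(1/ratio) = 6206 years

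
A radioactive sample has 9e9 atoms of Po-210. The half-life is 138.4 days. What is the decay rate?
A = λN = 4.507e7 decays/day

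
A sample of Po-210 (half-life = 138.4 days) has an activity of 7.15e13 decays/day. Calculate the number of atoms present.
N = A/λ = 1.428e16 atoms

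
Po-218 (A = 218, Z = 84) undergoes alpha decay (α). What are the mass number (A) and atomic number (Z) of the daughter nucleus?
Daughter: A = 214, Z = 82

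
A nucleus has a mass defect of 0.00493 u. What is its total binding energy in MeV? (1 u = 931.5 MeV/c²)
B.E. = Δm × 931.5 = 4.592 MeV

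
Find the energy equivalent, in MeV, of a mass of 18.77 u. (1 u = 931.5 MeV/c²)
E = mc² = 17480 MeV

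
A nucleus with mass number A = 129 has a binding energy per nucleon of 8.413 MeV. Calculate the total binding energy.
B.E. = 8.413 × 129 = 1085 MeV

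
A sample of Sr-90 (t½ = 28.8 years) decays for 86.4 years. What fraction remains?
N/N₀ = (1/2)^(t/t½) = 0.125 = 12.5%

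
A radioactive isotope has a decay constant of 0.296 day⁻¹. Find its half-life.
t½ = ln(2)/λ = 2.342 days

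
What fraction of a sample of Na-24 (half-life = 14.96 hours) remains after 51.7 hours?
N/N₀ = (1/2)^(t/t½) = 0.09113 = 9.11%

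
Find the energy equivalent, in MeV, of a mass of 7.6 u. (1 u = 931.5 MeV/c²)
E = mc² = 7079 MeV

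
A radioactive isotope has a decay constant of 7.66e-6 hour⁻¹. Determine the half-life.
t½ = ln(2)/λ = 90490 hours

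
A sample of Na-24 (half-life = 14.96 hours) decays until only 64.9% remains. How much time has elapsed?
t = t½ × log₂(N₀/N) = 9.331 hours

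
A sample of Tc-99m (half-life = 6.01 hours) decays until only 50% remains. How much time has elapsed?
t = t½ × log₂(N₀/N) = 6.01 hours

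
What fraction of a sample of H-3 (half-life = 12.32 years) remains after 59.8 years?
N/N₀ = (1/2)^(t/t½) = 0.03458 = 3.46%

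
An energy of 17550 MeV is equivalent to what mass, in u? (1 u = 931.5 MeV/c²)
m = E/c² = 18.84 u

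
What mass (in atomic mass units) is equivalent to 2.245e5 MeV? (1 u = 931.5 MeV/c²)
m = E/c² = 241 u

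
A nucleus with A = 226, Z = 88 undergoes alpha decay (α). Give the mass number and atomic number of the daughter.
Daughter: A = 222, Z = 86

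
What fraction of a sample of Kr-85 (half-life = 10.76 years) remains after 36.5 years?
N/N₀ = (1/2)^(t/t½) = 0.09525 = 9.52%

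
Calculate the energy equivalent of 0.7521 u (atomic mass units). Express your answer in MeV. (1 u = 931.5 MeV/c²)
E = mc² = 700.6 MeV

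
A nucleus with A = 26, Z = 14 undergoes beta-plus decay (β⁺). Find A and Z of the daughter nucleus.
Daughter: A = 26, Z = 13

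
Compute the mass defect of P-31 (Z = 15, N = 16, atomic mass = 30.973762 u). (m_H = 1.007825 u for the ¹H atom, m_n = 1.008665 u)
Δm = Z·m_H + N·m_n − M = 0.2823 u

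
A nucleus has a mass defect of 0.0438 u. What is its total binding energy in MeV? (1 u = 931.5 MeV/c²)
B.E. = Δm × 931.5 = 40.8 MeV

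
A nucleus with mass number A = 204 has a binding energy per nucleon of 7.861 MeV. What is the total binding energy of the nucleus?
B.E. = 7.861 × 204 = 1604 MeV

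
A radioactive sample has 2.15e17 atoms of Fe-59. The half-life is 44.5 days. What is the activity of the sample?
A = λN = 3.349e15 decays/day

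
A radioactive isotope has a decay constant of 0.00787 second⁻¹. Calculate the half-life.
t½ = ln(2)/λ = 88.07 seconds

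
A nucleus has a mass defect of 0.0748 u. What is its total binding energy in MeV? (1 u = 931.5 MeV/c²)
B.E. = Δm × 931.5 = 69.68 MeV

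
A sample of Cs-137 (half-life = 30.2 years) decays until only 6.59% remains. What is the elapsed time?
t = t½ × log₂(N₀/N) = 118.5 years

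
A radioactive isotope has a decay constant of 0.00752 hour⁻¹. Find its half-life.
t½ = ln(2)/λ = 92.17 hours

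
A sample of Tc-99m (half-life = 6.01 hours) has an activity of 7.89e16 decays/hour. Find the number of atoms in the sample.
N = A/λ = 6.841e17 atoms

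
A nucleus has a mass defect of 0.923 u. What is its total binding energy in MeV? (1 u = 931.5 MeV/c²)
B.E. = Δm × 931.5 = 859.8 MeV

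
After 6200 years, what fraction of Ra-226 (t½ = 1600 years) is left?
N/N₀ = (1/2)^(t/t½) = 0.06816 = 6.82%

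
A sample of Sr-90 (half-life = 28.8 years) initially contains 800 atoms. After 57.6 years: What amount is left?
N = N₀(1/2)^(t/t½) = 200 atoms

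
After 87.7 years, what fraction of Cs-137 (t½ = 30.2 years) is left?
N/N₀ = (1/2)^(t/t½) = 0.1336 = 13.4%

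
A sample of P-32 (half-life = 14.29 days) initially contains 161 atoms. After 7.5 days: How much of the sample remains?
N = N₀(1/2)^(t/t½) = 111.9 atoms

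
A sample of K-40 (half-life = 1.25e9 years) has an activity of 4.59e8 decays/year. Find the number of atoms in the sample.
N = A/λ = 8.277e17 atoms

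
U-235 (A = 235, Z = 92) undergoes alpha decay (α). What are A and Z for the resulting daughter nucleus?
Daughter: A = 231, Z = 90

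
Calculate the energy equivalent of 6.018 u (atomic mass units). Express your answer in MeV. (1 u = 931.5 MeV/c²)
E = mc² = 5606 MeV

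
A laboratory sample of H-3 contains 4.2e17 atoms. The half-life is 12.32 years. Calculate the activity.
A = λN = 2.363e16 decays/year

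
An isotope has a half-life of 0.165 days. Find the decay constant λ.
λ = ln(2)/t½ = 4.201 day⁻¹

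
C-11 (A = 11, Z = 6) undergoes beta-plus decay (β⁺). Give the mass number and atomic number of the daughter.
Daughter: A = 11, Z = 5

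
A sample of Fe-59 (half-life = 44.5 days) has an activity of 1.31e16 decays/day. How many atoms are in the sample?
N = A/λ = 8.41e17 atoms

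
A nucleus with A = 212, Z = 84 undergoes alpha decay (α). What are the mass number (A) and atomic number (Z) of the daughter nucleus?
Daughter: A = 208, Z = 82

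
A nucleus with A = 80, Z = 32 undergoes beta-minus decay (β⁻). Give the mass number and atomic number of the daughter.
Daughter: A = 80, Z = 33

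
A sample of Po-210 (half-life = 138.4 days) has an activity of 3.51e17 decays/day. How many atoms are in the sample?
N = A/λ = 7.008e19 atoms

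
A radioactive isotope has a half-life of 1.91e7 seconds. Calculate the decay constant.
λ = ln(2)/t½ = 3.629e-8 second⁻¹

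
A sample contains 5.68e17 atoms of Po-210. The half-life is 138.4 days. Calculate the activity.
A = λN = 2.845e15 decays/day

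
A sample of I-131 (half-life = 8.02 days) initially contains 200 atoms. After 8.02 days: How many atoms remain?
N = N₀(1/2)^(t/t½) = 100 atoms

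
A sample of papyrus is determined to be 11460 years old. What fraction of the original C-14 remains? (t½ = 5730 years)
N/N₀ = (1/2)^(t/t½) = 0.25 = 25%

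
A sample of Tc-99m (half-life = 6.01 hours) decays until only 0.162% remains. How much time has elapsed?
t = t½ × log₂(N₀/N) = 55.71 hours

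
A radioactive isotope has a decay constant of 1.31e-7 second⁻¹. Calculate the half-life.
t½ = ln(2)/λ = 5.291e6 seconds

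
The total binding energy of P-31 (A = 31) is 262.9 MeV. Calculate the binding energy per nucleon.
B.E./A = 262.9/31 = 8.481 MeV/nucleon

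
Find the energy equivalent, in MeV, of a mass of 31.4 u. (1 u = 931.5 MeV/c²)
E = mc² = 29250 MeV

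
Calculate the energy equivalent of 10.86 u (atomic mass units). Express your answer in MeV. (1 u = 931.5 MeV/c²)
E = mc² = 10120 MeV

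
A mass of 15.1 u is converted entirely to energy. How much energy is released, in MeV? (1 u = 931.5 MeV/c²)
E = mc² = 14070 MeV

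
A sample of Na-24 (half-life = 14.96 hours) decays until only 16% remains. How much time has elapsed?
t = t½ × log₂(N₀/N) = 39.55 hours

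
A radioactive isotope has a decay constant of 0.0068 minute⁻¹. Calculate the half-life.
t½ = ln(2)/λ = 101.9 minutes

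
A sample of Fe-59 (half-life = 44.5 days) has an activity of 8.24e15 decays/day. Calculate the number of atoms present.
N = A/λ = 5.29e17 atoms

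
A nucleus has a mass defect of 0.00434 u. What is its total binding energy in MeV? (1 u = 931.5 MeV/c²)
B.E. = Δm × 931.5 = 4.043 MeV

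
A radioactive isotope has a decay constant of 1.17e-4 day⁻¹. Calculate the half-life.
t½ = ln(2)/λ = 5924 days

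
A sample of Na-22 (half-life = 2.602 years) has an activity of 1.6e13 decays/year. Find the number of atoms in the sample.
N = A/λ = 6.006e13 atoms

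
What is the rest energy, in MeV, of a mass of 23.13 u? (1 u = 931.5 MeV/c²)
E = mc² = 21550 MeV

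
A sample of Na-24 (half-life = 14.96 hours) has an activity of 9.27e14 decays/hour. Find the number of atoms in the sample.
N = A/λ = 2.001e16 atoms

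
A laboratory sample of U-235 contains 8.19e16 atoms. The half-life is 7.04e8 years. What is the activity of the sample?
A = λN = 8.064e7 decays/year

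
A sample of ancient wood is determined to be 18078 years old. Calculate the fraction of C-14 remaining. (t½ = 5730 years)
N/N₀ = (1/2)^(t/t½) = 0.1123 = 11.2%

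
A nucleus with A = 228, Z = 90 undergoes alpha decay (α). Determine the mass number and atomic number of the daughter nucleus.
Daughter: A = 224, Z = 88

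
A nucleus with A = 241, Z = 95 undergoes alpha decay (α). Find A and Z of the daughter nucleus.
Daughter: A = 237, Z = 93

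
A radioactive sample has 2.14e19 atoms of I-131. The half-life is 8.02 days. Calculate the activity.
A = λN = 1.85e18 decays/day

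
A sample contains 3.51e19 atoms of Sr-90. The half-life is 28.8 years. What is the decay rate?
A = λN = 8.448e17 decays/year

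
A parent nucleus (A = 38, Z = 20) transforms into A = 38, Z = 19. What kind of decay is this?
ΔA = 0, ΔZ = -1 ⇒ beta-plus decay (β⁺) or electron capture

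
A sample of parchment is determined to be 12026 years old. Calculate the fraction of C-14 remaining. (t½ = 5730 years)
N/N₀ = (1/2)^(t/t½) = 0.2335 = 23.3%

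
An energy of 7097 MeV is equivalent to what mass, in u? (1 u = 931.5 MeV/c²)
m = E/c² = 7.619 u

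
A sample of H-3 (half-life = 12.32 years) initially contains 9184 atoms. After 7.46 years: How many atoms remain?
N = N₀(1/2)^(t/t½) = 6036 atoms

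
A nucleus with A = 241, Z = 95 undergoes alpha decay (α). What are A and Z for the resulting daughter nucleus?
Daughter: A = 237, Z = 93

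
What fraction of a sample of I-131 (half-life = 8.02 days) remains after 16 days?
N/N₀ = (1/2)^(t/t½) = 0.2509 = 25.1%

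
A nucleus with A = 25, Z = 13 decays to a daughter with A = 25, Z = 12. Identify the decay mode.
ΔA = 0, ΔZ = -1 ⇒ beta-plus decay (β⁺) or electron capture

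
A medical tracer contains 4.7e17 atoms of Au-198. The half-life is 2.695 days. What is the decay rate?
A = λN = 1.209e17 decays/day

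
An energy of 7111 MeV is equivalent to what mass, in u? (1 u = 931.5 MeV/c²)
m = E/c² = 7.634 u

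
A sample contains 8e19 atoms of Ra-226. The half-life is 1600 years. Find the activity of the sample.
A = λN = 3.466e16 decays/year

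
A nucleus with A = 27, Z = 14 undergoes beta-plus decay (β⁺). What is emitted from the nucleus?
β⁺: positron (e⁺) + neutrino (νₑ)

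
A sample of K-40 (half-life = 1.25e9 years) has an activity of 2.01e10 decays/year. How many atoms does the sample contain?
N = A/λ = 3.625e19 atoms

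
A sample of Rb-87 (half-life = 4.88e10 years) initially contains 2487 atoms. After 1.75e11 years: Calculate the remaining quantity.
N = N₀(1/2)^(t/t½) = 207.1 atoms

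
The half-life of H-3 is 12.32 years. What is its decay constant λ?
λ = ln(2)/t½ = 0.05626 year⁻¹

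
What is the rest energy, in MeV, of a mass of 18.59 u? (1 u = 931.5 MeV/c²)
E = mc² = 17320 MeV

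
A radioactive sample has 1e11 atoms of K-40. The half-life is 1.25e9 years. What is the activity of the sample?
A = λN = 55.45 decays/year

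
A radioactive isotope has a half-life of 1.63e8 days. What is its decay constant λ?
λ = ln(2)/t½ = 4.252e-9 day⁻¹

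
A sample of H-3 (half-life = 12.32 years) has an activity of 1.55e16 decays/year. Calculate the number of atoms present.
N = A/λ = 2.755e17 atoms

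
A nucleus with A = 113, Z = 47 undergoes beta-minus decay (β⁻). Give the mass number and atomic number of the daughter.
Daughter: A = 113, Z = 48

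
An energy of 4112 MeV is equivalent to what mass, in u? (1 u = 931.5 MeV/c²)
m = E/c² = 4.414 u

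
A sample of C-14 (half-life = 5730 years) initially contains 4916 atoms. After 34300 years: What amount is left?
N = N₀(1/2)^(t/t½) = 77.56 atoms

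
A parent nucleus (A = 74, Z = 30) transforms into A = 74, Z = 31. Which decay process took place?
ΔA = 0, ΔZ = +1 ⇒ beta-minus decay (β⁻)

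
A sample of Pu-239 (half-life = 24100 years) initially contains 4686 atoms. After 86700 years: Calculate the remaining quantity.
N = N₀(1/2)^(t/t½) = 387.1 atoms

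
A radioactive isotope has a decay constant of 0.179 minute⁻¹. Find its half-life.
t½ = ln(2)/λ = 3.872 minutes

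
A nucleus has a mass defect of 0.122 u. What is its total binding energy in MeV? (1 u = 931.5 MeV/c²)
B.E. = Δm × 931.5 = 113.6 MeV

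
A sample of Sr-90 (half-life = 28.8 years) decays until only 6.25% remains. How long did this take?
t = t½ × log₂(N₀/N) = 115.2 years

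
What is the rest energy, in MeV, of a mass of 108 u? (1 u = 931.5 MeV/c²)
E = mc² = 1.006e5 MeV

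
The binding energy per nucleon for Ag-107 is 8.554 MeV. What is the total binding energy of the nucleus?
B.E. = 8.554 × 107 = 915.3 MeV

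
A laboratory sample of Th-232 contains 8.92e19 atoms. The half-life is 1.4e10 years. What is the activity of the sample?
A = λN = 4.416e9 decays/year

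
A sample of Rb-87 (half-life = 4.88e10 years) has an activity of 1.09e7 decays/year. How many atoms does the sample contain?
N = A/λ = 7.674e17 atoms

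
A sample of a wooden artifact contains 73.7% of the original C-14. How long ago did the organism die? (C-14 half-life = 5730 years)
Age = t½ × log₂(1/ratio) = 2523 years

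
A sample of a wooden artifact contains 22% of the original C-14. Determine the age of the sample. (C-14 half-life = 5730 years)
Age = t½ × log₂(1/ratio) = 12520 years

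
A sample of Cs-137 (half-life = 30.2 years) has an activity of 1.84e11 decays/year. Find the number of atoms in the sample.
N = A/λ = 8.017e12 atoms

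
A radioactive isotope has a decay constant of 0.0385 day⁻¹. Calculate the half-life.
t½ = ln(2)/λ = 18 days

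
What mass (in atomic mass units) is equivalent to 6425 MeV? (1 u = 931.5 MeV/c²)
m = E/c² = 6.897 u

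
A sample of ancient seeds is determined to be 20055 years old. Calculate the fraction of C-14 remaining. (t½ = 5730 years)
N/N₀ = (1/2)^(t/t½) = 0.08839 = 8.84%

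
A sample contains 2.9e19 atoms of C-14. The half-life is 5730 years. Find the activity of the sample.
A = λN = 3.508e15 decays/year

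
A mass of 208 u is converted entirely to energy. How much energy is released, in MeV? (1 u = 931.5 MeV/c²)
E = mc² = 1.938e5 MeV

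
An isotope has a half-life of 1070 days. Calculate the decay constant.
λ = ln(2)/t½ = 6.478e-4 day⁻¹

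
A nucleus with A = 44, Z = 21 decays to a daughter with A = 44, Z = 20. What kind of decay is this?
ΔA = 0, ΔZ = -1 ⇒ beta-plus decay (β⁺) or electron capture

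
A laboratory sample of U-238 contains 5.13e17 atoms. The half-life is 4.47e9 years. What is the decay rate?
A = λN = 7.955e7 decays/year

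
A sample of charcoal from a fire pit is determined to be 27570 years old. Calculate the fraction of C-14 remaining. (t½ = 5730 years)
N/N₀ = (1/2)^(t/t½) = 0.03561 = 3.56%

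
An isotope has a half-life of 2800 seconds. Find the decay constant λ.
λ = ln(2)/t½ = 2.476e-4 second⁻¹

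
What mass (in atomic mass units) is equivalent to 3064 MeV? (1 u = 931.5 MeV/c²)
m = E/c² = 3.289 u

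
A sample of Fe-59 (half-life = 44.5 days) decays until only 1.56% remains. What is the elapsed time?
t = t½ × log₂(N₀/N) = 267.1 days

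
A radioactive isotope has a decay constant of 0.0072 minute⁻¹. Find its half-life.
t½ = ln(2)/λ = 96.27 minutes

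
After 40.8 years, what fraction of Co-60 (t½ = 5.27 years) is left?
N/N₀ = (1/2)^(t/t½) = 0.004671 = 0.467%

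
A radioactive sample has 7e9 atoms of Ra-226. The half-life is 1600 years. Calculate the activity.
A = λN = 3.033e6 decays/year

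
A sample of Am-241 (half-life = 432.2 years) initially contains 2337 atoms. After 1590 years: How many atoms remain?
N = N₀(1/2)^(t/t½) = 182.5 atoms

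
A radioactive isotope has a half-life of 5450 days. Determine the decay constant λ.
λ = ln(2)/t½ = 1.272e-4 day⁻¹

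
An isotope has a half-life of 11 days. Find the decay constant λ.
λ = ln(2)/t½ = 0.06301 day⁻¹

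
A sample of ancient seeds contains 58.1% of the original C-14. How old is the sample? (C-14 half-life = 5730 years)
Age = t½ × log₂(1/ratio) = 4489 years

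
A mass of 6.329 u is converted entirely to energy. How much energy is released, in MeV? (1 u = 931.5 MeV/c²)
E = mc² = 5895 MeV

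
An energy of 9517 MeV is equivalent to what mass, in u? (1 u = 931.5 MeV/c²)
m = E/c² = 10.22 u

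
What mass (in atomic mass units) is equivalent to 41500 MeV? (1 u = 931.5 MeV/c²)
m = E/c² = 44.55 u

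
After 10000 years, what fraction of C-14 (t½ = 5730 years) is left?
N/N₀ = (1/2)^(t/t½) = 0.2983 = 29.8%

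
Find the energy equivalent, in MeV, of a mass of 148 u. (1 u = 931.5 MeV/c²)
E = mc² = 1.379e5 MeV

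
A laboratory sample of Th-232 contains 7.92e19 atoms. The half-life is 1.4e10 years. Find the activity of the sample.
A = λN = 3.921e9 decays/year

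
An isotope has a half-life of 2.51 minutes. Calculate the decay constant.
λ = ln(2)/t½ = 0.2762 minute⁻¹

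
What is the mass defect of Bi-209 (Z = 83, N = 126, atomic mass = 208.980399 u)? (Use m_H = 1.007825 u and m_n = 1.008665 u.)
Δm = Z·m_H + N·m_n − M = 1.761 u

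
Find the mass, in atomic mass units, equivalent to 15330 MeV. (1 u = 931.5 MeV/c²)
m = E/c² = 16.46 u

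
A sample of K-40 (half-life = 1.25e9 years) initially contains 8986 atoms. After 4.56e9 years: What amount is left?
N = N₀(1/2)^(t/t½) = 716.8 atoms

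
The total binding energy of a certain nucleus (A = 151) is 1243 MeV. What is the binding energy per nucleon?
B.E./A = 1243/151 = 8.232 MeV/nucleon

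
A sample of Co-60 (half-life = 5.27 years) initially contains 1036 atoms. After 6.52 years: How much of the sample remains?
N = N₀(1/2)^(t/t½) = 439.5 atoms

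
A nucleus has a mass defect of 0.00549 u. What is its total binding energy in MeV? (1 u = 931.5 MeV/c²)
B.E. = Δm × 931.5 = 5.114 MeV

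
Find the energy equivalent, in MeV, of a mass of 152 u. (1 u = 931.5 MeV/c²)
E = mc² = 1.416e5 MeV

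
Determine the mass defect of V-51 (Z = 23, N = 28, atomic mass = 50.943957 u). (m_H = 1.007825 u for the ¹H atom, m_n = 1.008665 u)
Δm = Z·m_H + N·m_n − M = 0.4786 u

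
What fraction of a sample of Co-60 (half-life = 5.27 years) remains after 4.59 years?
N/N₀ = (1/2)^(t/t½) = 0.5468 = 54.7%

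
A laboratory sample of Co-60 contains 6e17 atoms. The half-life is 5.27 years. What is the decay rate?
A = λN = 7.892e16 decays/year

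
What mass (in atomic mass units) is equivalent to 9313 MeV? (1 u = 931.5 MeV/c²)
m = E/c² = 9.998 u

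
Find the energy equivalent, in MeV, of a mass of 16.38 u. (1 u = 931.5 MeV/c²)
E = mc² = 15260 MeV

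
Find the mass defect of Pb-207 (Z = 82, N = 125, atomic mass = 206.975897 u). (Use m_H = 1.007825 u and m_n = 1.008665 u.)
Δm = Z·m_H + N·m_n − M = 1.749 u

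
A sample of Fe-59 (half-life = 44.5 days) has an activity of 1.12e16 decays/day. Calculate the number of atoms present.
N = A/λ = 7.19e17 atoms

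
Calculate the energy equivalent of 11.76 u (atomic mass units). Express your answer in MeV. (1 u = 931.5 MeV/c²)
E = mc² = 10950 MeV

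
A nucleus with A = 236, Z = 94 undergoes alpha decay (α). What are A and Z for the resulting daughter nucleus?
Daughter: A = 232, Z = 92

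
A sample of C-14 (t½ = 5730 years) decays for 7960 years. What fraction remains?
N/N₀ = (1/2)^(t/t½) = 0.3818 = 38.2%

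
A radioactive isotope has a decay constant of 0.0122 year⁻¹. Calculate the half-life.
t½ = ln(2)/λ = 56.82 years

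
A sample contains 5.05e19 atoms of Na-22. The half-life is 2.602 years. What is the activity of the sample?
A = λN = 1.345e19 decays/year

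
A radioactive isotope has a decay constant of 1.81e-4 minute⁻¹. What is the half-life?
t½ = ln(2)/λ = 3830 minutes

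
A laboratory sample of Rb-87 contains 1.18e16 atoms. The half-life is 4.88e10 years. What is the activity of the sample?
A = λN = 1.676e5 decays/year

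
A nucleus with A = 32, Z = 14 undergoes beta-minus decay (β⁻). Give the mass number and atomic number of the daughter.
Daughter: A = 32, Z = 15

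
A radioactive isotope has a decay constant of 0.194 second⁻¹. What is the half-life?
t½ = ln(2)/λ = 3.573 seconds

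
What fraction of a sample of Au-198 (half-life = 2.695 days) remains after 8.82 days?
N/N₀ = (1/2)^(t/t½) = 0.1035 = 10.3%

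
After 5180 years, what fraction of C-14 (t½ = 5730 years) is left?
N/N₀ = (1/2)^(t/t½) = 0.5344 = 53.4%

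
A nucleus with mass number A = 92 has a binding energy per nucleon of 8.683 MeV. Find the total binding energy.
B.E. = 8.683 × 92 = 798.8 MeV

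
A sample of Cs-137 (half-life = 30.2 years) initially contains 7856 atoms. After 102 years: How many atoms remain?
N = N₀(1/2)^(t/t½) = 755.9 atoms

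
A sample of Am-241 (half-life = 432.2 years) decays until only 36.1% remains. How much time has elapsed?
t = t½ × log₂(N₀/N) = 635.3 years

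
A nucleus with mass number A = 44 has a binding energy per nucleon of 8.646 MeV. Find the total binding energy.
B.E. = 8.646 × 44 = 380.4 MeV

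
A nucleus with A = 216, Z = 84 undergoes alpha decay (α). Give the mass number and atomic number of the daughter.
Daughter: A = 212, Z = 82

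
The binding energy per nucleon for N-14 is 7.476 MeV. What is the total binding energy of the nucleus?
B.E. = 7.476 × 14 = 104.7 MeV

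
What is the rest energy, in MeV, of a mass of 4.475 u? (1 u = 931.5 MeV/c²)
E = mc² = 4168 MeV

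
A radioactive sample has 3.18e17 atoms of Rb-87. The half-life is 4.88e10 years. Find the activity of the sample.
A = λN = 4.517e6 decays/year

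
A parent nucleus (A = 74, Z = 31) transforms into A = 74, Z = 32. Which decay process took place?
ΔA = 0, ΔZ = +1 ⇒ beta-minus decay (β⁻)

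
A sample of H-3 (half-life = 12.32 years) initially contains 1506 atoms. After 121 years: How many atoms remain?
N = N₀(1/2)^(t/t½) = 1.664 atoms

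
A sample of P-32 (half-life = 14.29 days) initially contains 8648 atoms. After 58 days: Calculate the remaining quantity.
N = N₀(1/2)^(t/t½) = 518.9 atoms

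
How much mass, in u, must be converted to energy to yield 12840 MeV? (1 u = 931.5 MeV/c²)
m = E/c² = 13.78 u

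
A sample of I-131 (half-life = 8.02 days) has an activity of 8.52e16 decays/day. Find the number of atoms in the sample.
N = A/λ = 9.858e17 atoms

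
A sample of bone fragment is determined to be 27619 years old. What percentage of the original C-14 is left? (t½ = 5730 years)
N/N₀ = (1/2)^(t/t½) = 0.0354 = 3.54%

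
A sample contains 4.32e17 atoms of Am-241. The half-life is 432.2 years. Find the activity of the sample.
A = λN = 6.928e14 decays/year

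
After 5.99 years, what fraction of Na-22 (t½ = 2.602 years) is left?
N/N₀ = (1/2)^(t/t½) = 0.2028 = 20.3%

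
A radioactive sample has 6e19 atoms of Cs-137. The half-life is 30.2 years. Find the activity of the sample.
A = λN = 1.377e18 decays/year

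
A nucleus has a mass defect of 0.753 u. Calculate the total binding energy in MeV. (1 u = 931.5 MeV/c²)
B.E. = Δm × 931.5 = 701.4 MeV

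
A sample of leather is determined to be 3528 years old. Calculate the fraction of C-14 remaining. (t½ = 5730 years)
N/N₀ = (1/2)^(t/t½) = 0.6526 = 65.3%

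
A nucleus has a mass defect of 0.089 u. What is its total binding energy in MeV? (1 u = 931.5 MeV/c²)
B.E. = Δm × 931.5 = 82.9 MeV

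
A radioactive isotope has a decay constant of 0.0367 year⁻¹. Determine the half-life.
t½ = ln(2)/λ = 18.89 years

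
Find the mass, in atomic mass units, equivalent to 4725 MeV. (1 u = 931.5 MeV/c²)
m = E/c² = 5.072 u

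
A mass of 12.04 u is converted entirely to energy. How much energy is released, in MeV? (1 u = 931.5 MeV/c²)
E = mc² = 11220 MeV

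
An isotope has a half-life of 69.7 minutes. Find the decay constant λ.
λ = ln(2)/t½ = 0.009945 minute⁻¹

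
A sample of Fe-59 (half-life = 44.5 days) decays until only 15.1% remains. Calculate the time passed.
t = t½ × log₂(N₀/N) = 121.4 days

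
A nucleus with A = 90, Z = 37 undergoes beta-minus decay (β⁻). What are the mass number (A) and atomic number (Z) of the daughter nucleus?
Daughter: A = 90, Z = 38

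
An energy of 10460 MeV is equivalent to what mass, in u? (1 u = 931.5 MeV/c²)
m = E/c² = 11.23 u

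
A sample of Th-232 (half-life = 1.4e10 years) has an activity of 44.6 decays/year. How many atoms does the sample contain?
N = A/λ = 9.008e11 atoms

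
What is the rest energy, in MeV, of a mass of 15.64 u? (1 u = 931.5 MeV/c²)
E = mc² = 14570 MeV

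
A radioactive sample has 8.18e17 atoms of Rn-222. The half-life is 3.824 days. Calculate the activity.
A = λN = 1.483e17 decays/day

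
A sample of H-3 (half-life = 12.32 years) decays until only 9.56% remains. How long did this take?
t = t½ × log₂(N₀/N) = 41.73 years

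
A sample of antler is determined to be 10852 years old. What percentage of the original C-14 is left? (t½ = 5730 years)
N/N₀ = (1/2)^(t/t½) = 0.2691 = 26.9%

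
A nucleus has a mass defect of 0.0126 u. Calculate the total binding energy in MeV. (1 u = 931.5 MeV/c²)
B.E. = Δm × 931.5 = 11.74 MeV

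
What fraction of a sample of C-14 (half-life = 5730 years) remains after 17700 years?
N/N₀ = (1/2)^(t/t½) = 0.1175 = 11.8%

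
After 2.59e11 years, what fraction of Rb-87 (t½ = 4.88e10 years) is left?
N/N₀ = (1/2)^(t/t½) = 0.02525 = 2.53%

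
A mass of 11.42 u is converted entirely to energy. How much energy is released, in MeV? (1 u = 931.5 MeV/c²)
E = mc² = 10640 MeV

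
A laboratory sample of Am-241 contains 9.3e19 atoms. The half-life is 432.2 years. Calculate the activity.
A = λN = 1.492e17 decays/year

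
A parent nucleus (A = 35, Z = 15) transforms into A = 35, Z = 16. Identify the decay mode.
ΔA = 0, ΔZ = +1 ⇒ beta-minus decay (β⁻)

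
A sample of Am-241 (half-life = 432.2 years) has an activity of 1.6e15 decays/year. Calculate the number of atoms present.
N = A/λ = 9.977e17 atoms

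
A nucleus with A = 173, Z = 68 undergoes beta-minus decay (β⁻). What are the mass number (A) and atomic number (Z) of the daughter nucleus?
Daughter: A = 173, Z = 69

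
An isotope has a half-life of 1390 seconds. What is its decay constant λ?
λ = ln(2)/t½ = 4.987e-4 second⁻¹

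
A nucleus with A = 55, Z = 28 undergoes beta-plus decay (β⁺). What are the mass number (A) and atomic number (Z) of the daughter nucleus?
Daughter: A = 55, Z = 27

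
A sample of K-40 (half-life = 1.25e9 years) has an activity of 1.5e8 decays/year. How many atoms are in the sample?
N = A/λ = 2.705e17 atoms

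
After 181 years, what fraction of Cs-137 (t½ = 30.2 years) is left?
N/N₀ = (1/2)^(t/t½) = 0.0157 = 1.57%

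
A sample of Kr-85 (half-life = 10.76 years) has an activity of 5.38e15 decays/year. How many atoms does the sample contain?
N = A/λ = 8.352e16 atoms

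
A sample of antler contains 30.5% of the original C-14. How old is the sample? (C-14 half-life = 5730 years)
Age = t½ × log₂(1/ratio) = 9816 years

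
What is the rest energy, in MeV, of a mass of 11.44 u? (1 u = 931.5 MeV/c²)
E = mc² = 10660 MeV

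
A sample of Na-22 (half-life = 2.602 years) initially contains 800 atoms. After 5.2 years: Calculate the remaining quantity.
N = N₀(1/2)^(t/t½) = 200.2 atoms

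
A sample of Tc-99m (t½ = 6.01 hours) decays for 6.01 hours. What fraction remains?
N/N₀ = (1/2)^(t/t½) = 0.5 = 50%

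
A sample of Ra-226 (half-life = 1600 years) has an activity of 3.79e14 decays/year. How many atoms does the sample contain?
N = A/λ = 8.749e17 atoms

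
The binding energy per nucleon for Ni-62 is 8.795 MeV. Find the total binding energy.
B.E. = 8.795 × 62 = 545.3 MeV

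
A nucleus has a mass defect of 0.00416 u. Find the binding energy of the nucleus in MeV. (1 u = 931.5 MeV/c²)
B.E. = Δm × 931.5 = 3.875 MeV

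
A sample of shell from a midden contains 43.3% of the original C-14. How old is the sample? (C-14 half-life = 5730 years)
Age = t½ × log₂(1/ratio) = 6919 years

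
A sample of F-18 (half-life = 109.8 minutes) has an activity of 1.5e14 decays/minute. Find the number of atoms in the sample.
N = A/λ = 2.376e16 atoms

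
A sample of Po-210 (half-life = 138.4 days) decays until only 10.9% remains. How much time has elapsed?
t = t½ × log₂(N₀/N) = 442.5 days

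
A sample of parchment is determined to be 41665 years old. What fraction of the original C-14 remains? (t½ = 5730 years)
N/N₀ = (1/2)^(t/t½) = 0.006473 = 0.647%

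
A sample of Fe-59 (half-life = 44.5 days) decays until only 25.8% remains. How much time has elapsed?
t = t½ × log₂(N₀/N) = 86.98 days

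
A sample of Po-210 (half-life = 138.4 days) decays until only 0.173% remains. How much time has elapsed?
t = t½ × log₂(N₀/N) = 1270 days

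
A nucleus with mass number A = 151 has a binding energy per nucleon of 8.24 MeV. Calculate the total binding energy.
B.E. = 8.24 × 151 = 1244 MeV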